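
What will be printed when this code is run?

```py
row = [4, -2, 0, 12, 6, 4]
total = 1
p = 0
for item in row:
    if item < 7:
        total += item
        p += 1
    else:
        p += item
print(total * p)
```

item=4: <7, total = 1+4 = 5; p=1
item=-2: <7, total = 5+(-2) = 3; p=2
item=0: <7, total = 3+0 = 3; p=3
item=12: not <7; p=15
item=6: <7, total = 3+6 = 9; p=16
item=4: <7, total = 9+4 = 13; p=17
total*p = 13*17 = 221

221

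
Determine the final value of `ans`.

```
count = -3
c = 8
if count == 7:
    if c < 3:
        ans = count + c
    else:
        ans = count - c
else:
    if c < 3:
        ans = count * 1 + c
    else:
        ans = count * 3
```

-9

count=-3, c=8
count == 7 is False; c < 3 is False
→ ans = count * 3 = -9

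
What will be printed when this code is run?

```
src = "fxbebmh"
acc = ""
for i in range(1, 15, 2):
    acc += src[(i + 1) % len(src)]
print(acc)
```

i=1: add src[2]='b' → 'b'
i=3: add src[4]='b' → 'bb'
i=5: add src[6]='h' → 'bbh'
i=7: add src[1]='x' → 'bbhx'
i=9: add src[3]='e' → 'bbhxe'
i=11: add src[5]='m' → 'bbhxem'
i=13: add src[0]='f' → 'bbhxemf'

bbhxemf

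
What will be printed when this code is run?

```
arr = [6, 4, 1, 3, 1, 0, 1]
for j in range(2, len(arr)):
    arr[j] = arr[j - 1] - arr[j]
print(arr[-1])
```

j=2: arr[2] = 4-1 = 3 → [6, 4, 3, 3, 1, 0, 1]
j=3: arr[3] = 3-3 = 0 → [6, 4, 3, 0, 1, 0, 1]
j=4: arr[4] = 0-1 = -1 → [6, 4, 3, 0, -1, 0, 1]
j=5: arr[5] = (-1)-0 = -1 → [6, 4, 3, 0, -1, -1, 1]
j=6: arr[6] = (-1)-1 = -2 → [6, 4, 3, 0, -1, -1, -2]

-2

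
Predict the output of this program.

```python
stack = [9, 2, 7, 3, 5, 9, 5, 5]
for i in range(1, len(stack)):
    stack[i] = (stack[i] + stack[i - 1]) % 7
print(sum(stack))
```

i=1: stack[1] = (2+9)%7 = 4 → [9, 4, 7, 3, 5, 9, 5, 5]
i=2: stack[2] = (7+4)%7 = 4 → [9, 4, 4, 3, 5, 9, 5, 5]
i=3: stack[3] = (3+4)%7 = 0 → [9, 4, 4, 0, 5, 9, 5, 5]
i=4: stack[4] = (5+0)%7 = 5 → [9, 4, 4, 0, 5, 9, 5, 5]
i=5: stack[5] = (9+5)%7 = 0 → [9, 4, 4, 0, 5, 0, 5, 5]
i=6: stack[6] = (5+0)%7 = 5 → [9, 4, 4, 0, 5, 0, 5, 5]
i=7: stack[7] = (5+5)%7 = 3 → [9, 4, 4, 0, 5, 0, 5, 3]
sum = 30

30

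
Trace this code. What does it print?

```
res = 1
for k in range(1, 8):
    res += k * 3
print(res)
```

k=1: res = 1+1*3 = 4
k=2: res = 4+2*3 = 10
k=3: res = 10+3*3 = 19
k=4: res = 19+4*3 = 31
k=5: res = 31+5*3 = 46
k=6: res = 46+6*3 = 64
k=7: res = 64+7*3 = 85

85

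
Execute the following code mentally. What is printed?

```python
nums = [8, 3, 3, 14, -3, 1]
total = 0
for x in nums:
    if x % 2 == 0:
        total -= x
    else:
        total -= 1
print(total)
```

-26

x=8: even, total = 0-8 = -8
x=3: not even, total = (-8)-1 = -9
x=3: not even, total = (-9)-1 = -10
x=14: even, total = (-10)-14 = -24
x=-3: not even, total = (-24)-1 = -25
x=1: not even, total = (-25)-1 = -26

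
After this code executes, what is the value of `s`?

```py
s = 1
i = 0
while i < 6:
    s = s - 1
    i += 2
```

-2

i=0: s = 1-1 = 0
i=2: s = 0-1 = -1
i=4: s = (-1)-1 = -2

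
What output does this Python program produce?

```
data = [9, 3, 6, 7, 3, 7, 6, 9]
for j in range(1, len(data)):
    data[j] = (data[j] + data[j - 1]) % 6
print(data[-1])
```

2

j=1: data[1] = (3+9)%6 = 0 → [9, 0, 6, 7, 3, 7, 6, 9]
j=2: data[2] = (6+0)%6 = 0 → [9, 0, 0, 7, 3, 7, 6, 9]
j=3: data[3] = (7+0)%6 = 1 → [9, 0, 0, 1, 3, 7, 6, 9]
j=4: data[4] = (3+1)%6 = 4 → [9, 0, 0, 1, 4, 7, 6, 9]
j=5: data[5] = (7+4)%6 = 5 → [9, 0, 0, 1, 4, 5, 6, 9]
j=6: data[6] = (6+5)%6 = 5 → [9, 0, 0, 1, 4, 5, 5, 9]
j=7: data[7] = (9+5)%6 = 2 → [9, 0, 0, 1, 4, 5, 5, 2]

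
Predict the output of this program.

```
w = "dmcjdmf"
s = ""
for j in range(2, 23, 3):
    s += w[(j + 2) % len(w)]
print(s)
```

ddjfcmm

j=2: add w[4]='d' → 'd'
j=5: add w[0]='d' → 'dd'
j=8: add w[3]='j' → 'ddj'
j=11: add w[6]='f' → 'ddjf'
j=14: add w[2]='c' → 'ddjfc'
j=17: add w[5]='m' → 'ddjfcm'
j=20: add w[1]='m' → 'ddjfcmm'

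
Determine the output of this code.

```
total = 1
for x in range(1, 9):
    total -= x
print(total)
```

x=1: total = 1-1 = 0
x=2: total = 0-2 = -2
x=3: total = (-2)-3 = -5
x=4: total = (-5)-4 = -9
x=5: total = (-9)-5 = -14
x=6: total = (-14)-6 = -20
x=7: total = (-20)-7 = -27
x=8: total = (-27)-8 = -35

-35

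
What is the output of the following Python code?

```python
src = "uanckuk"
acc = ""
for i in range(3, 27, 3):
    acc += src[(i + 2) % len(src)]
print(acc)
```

i=3: add src[5]='u' → 'u'
i=6: add src[1]='a' → 'ua'
i=9: add src[4]='k' → 'uak'
i=12: add src[0]='u' → 'uaku'
i=15: add src[3]='c' → 'uakuc'
i=18: add src[6]='k' → 'uakuck'
i=21: add src[2]='n' → 'uakuckn'
i=24: add src[5]='u' → 'uakucknu'

uakucknu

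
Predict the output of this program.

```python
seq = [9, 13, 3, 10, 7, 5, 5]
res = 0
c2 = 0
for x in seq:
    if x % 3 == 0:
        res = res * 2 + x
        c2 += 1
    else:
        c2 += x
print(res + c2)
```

x=9: %3==0, res = 0*2+9 = 9; c2=1
x=13: not %3==0; c2=14
x=3: %3==0, res = 9*2+3 = 21; c2=15
x=10: not %3==0; c2=25
x=7: not %3==0; c2=32
x=5: not %3==0; c2=37
x=5: not %3==0; c2=42
res+c2 = 21+42 = 63

63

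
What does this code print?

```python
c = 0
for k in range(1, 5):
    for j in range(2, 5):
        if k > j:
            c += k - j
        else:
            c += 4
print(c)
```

40

k=1,j=2: not 1>2, c = 0+4 = 4
k=1,j=3: not 1>3, c = 4+4 = 8
k=1,j=4: not 1>4, c = 8+4 = 12
k=2,j=2: not 2>2, c = 12+4 = 16
k=2,j=3: not 2>3, c = 16+4 = 20
k=2,j=4: not 2>4, c = 20+4 = 24
k=3,j=2: 3>2, c = 24+1 = 25
k=3,j=3: not 3>3, c = 25+4 = 29
k=3,j=4: not 3>4, c = 29+4 = 33
k=4,j=2: 4>2, c = 33+2 = 35
k=4,j=3: 4>3, c = 35+1 = 36
k=4,j=4: not 4>4, c = 36+4 = 40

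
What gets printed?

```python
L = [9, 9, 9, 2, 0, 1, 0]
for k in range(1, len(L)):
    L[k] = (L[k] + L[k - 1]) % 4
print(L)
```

k=1: L[1] = (9+9)%4 = 2 → [9, 2, 9, 2, 0, 1, 0]
k=2: L[2] = (9+2)%4 = 3 → [9, 2, 3, 2, 0, 1, 0]
k=3: L[3] = (2+3)%4 = 1 → [9, 2, 3, 1, 0, 1, 0]
k=4: L[4] = (0+1)%4 = 1 → [9, 2, 3, 1, 1, 1, 0]
k=5: L[5] = (1+1)%4 = 2 → [9, 2, 3, 1, 1, 2, 0]
k=6: L[6] = (0+2)%4 = 2 → [9, 2, 3, 1, 1, 2, 2]

[9, 2, 3, 1, 1, 2, 2]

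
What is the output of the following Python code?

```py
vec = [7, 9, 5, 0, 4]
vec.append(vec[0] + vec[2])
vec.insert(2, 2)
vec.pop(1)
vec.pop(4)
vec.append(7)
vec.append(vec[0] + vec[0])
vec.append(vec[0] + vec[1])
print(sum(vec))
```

56

append vec[0]+vec[2] = 7+5 = 12 → [7, 9, 5, 0, 4, 12]
insert 2 at 2 → [7, 9, 2, 5, 0, 4, 12]
pop(1) removes 9 → [7, 2, 5, 0, 4, 12]
pop(4) removes 4 → [7, 2, 5, 0, 12]
append 7 → [7, 2, 5, 0, 12, 7]
append vec[0]+vec[0] = 7+7 = 14 → [7, 2, 5, 0, 12, 7, 14]
append vec[0]+vec[1] = 7+2 = 9 → [7, 2, 5, 0, 12, 7, 14, 9]
sum = 56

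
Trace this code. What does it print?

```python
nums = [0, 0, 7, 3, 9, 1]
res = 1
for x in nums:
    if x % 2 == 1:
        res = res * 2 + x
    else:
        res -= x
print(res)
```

x=0: not odd, res = 1-0 = 1
x=0: not odd, res = 1-0 = 1
x=7: odd, res = 1*2+7 = 9
x=3: odd, res = 9*2+3 = 21
x=9: odd, res = 21*2+9 = 51
x=1: odd, res = 51*2+1 = 103

103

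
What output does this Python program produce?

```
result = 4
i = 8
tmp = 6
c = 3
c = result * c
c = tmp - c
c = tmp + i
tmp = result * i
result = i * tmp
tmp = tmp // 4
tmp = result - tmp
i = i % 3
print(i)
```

c = 4*3 = 12
c = 6-12 = -6
c = 6+8 = 14
tmp = 4*8 = 32
result = 8*32 = 256
tmp = 32//4 = 8
tmp = 256-8 = 248
i = 8%3 = 2

2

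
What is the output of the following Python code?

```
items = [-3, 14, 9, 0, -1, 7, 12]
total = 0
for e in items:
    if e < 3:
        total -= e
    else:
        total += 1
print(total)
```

e=-3: <3, total = 0-(-3) = 3
e=14: not <3, total = 3+1 = 4
e=9: not <3, total = 4+1 = 5
e=0: <3, total = 5-0 = 5
e=-1: <3, total = 5-(-1) = 6
e=7: not <3, total = 6+1 = 7
e=12: not <3, total = 7+1 = 8

8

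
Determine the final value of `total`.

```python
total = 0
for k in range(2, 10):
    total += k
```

44

k=2: total = 0+2 = 2
k=3: total = 2+3 = 5
k=4: total = 5+4 = 9
k=5: total = 9+5 = 14
k=6: total = 14+6 = 20
k=7: total = 20+7 = 27
k=8: total = 27+8 = 35
k=9: total = 35+9 = 44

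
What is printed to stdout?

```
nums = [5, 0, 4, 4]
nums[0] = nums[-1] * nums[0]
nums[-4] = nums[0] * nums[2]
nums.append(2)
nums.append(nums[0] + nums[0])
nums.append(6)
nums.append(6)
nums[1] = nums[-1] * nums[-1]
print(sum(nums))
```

nums[0] = nums[-1]*nums[0] = 4*5 = 20 → [20, 0, 4, 4]
nums[-4] = nums[0]*nums[2] = 20*4 = 80 → [80, 0, 4, 4]
append 2 → [80, 0, 4, 4, 2]
append nums[0]+nums[0] = 80+80 = 160 → [80, 0, 4, 4, 2, 160]
append 6 → [80, 0, 4, 4, 2, 160, 6]
append 6 → [80, 0, 4, 4, 2, 160, 6, 6]
nums[1] = nums[-1]*nums[-1] = 6*6 = 36 → [80, 36, 4, 4, 2, 160, 6, 6]
sum = 298

298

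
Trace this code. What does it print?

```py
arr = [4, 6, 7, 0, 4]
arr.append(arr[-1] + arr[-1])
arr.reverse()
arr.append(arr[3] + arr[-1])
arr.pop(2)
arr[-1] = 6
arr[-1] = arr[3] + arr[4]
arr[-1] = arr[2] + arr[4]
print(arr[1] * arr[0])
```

append arr[-1]+arr[-1] = 4+4 = 8 → [4, 6, 7, 0, 4, 8]
reverse → [8, 4, 0, 7, 6, 4]
append arr[3]+arr[-1] = 7+4 = 11 → [8, 4, 0, 7, 6, 4, 11]
pop(2) removes 0 → [8, 4, 7, 6, 4, 11]
arr[-1] = 6 → [8, 4, 7, 6, 4, 6]
arr[-1] = arr[3]+arr[4] = 6+4 = 10 → [8, 4, 7, 6, 4, 10]
arr[-1] = arr[2]+arr[4] = 7+4 = 11 → [8, 4, 7, 6, 4, 11]
arr[1]*arr[0] = 4*8 = 32

32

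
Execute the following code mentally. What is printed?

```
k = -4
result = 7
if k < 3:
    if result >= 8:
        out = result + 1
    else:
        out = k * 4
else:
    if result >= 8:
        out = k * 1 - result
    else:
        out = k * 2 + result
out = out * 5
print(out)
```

k=-4, result=7
k < 3 is True; result >= 8 is False
→ out = k * 4 = -16
out = (-16)*5 = -80

-80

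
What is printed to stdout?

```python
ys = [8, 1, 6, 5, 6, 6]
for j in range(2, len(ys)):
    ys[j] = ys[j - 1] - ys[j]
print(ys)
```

[8, 1, -5, -10, -16, -22]

j=2: ys[2] = 1-6 = -5 → [8, 1, -5, 5, 6, 6]
j=3: ys[3] = (-5)-5 = -10 → [8, 1, -5, -10, 6, 6]
j=4: ys[4] = (-10)-6 = -16 → [8, 1, -5, -10, -16, 6]
j=5: ys[5] = (-16)-6 = -22 → [8, 1, -5, -10, -16, -22]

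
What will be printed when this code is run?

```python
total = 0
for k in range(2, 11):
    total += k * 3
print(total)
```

k=2: total = 0+2*3 = 6
k=3: total = 6+3*3 = 15
k=4: total = 15+4*3 = 27
k=5: total = 27+5*3 = 42
k=6: total = 42+6*3 = 60
k=7: total = 60+7*3 = 81
k=8: total = 81+8*3 = 105
k=9: total = 105+9*3 = 132
k=10: total = 132+10*3 = 162

162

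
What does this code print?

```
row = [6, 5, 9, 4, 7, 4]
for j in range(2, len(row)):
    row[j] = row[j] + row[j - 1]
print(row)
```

[6, 5, 14, 18, 25, 29]

j=2: row[2] = 9+5 = 14 → [6, 5, 14, 4, 7, 4]
j=3: row[3] = 4+14 = 18 → [6, 5, 14, 18, 7, 4]
j=4: row[4] = 7+18 = 25 → [6, 5, 14, 18, 25, 4]
j=5: row[5] = 4+25 = 29 → [6, 5, 14, 18, 25, 29]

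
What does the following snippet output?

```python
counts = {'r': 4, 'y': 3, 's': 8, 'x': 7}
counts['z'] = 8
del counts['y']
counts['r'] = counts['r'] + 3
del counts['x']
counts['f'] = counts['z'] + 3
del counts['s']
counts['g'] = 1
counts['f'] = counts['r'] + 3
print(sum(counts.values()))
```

counts['z'] = 8 → {'r': 4, 'y': 3, 's': 8, 'x': 7, 'z': 8}
del 'y' → {'r': 4, 's': 8, 'x': 7, 'z': 8}
counts['r'] = counts['r']+3 = 7 → {'r': 7, 's': 8, 'x': 7, 'z': 8}
del 'x' → {'r': 7, 's': 8, 'z': 8}
counts['f'] = counts['z']+3 = 11 → {'r': 7, 's': 8, 'z': 8, 'f': 11}
del 's' → {'r': 7, 'z': 8, 'f': 11}
counts['g'] = 1 → {'r': 7, 'z': 8, 'f': 11, 'g': 1}
counts['f'] = counts['r']+3 = 10 → {'r': 7, 'z': 8, 'f': 10, 'g': 1}
sum of values = 26

26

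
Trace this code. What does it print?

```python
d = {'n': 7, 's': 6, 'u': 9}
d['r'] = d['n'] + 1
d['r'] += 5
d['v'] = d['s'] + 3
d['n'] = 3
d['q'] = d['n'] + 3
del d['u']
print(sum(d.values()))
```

37

d['r'] = d['n']+1 = 8 → {'n': 7, 's': 6, 'u': 9, 'r': 8}
d['r'] = 8+5 = 13 → {'n': 7, 's': 6, 'u': 9, 'r': 13}
d['v'] = d['s']+3 = 9 → {'n': 7, 's': 6, 'u': 9, 'r': 13, 'v': 9}
d['n'] = 3 → {'n': 3, 's': 6, 'u': 9, 'r': 13, 'v': 9}
d['q'] = d['n']+3 = 6 → {'n': 3, 's': 6, 'u': 9, 'r': 13, 'v': 9, 'q': 6}
del 'u' → {'n': 3, 's': 6, 'r': 13, 'v': 9, 'q': 6}
sum of values = 37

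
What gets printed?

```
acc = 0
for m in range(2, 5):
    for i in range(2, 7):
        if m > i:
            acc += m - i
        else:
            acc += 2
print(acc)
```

28

m=2,i=2: not 2>2, acc = 0+2 = 2
m=2,i=3: not 2>3, acc = 2+2 = 4
m=2,i=4: not 2>4, acc = 4+2 = 6
m=2,i=5: not 2>5, acc = 6+2 = 8
m=2,i=6: not 2>6, acc = 8+2 = 10
m=3,i=2: 3>2, acc = 10+1 = 11
m=3,i=3: not 3>3, acc = 11+2 = 13
m=3,i=4: not 3>4, acc = 13+2 = 15
m=3,i=5: not 3>5, acc = 15+2 = 17
m=3,i=6: not 3>6, acc = 17+2 = 19
m=4,i=2: 4>2, acc = 19+2 = 21
m=4,i=3: 4>3, acc = 21+1 = 22
m=4,i=4: not 4>4, acc = 22+2 = 24
m=4,i=5: not 4>5, acc = 24+2 = 26
m=4,i=6: not 4>6, acc = 26+2 = 28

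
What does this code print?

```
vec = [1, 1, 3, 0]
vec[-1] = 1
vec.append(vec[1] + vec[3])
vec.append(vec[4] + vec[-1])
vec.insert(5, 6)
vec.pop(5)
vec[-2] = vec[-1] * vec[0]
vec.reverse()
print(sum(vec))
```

14

vec[-1] = 1 → [1, 1, 3, 1]
append vec[1]+vec[3] = 1+1 = 2 → [1, 1, 3, 1, 2]
append vec[4]+vec[-1] = 2+2 = 4 → [1, 1, 3, 1, 2, 4]
insert 6 at 5 → [1, 1, 3, 1, 2, 6, 4]
pop(5) removes 6 → [1, 1, 3, 1, 2, 4]
vec[-2] = vec[-1]*vec[0] = 4*1 = 4 → [1, 1, 3, 1, 4, 4]
reverse → [4, 4, 1, 3, 1, 1]
sum = 14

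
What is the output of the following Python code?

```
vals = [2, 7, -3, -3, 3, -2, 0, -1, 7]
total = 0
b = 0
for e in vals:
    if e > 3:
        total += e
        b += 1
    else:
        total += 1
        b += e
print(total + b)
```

19

e=2: not >3, total = 0+1 = 1; b=2
e=7: >3, total = 1+7 = 8; b=3
e=-3: not >3, total = 8+1 = 9; b=0
e=-3: not >3, total = 9+1 = 10; b=-3
e=3: not >3, total = 10+1 = 11; b=0
e=-2: not >3, total = 11+1 = 12; b=-2
e=0: not >3, total = 12+1 = 13; b=-2
e=-1: not >3, total = 13+1 = 14; b=-3
e=7: >3, total = 14+7 = 21; b=-2
total+b = 21+(-2) = 19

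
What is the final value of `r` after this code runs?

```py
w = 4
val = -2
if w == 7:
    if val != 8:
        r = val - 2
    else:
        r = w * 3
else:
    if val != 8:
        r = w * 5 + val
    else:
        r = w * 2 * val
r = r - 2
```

w=4, val=-2
w == 7 is False; val != 8 is True
→ r = w * 5 + val = 18
r = 18-2 = 16

16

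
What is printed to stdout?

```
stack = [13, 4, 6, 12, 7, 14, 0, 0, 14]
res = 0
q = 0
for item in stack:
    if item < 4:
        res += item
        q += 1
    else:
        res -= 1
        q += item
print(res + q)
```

item=13: not <4, res = 0-1 = -1; q=13
item=4: not <4, res = (-1)-1 = -2; q=17
item=6: not <4, res = (-2)-1 = -3; q=23
item=12: not <4, res = (-3)-1 = -4; q=35
item=7: not <4, res = (-4)-1 = -5; q=42
item=14: not <4, res = (-5)-1 = -6; q=56
item=0: <4, res = (-6)+0 = -6; q=57
item=0: <4, res = (-6)+0 = -6; q=58
item=14: not <4, res = (-6)-1 = -7; q=72
res+q = (-7)+72 = 65

65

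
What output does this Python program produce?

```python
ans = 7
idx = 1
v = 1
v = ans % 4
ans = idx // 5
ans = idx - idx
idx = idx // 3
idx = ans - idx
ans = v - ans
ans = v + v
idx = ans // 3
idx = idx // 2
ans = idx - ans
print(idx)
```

v = 7%4 = 3
ans = 1//5 = 0
ans = 1-1 = 0
idx = 1//3 = 0
idx = 0-0 = 0
ans = 3-0 = 3
ans = 3+3 = 6
idx = 6//3 = 2
idx = 2//2 = 1
ans = 1-6 = -5

1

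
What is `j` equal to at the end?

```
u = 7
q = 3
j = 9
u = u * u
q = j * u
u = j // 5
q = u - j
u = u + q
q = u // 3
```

9

u = 7*7 = 49
q = 9*49 = 441
u = 9//5 = 1
q = 1-9 = -8
u = 1+(-8) = -7
q = (-7)//3 = -3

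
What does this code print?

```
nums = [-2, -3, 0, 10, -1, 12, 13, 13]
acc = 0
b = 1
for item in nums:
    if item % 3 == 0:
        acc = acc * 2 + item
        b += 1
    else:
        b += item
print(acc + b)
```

item=-2: not %3==0; b=-1
item=-3: %3==0, acc = 0*2+(-3) = -3; b=0
item=0: %3==0, acc = (-3)*2+0 = -6; b=1
item=10: not %3==0; b=11
item=-1: not %3==0; b=10
item=12: %3==0, acc = (-6)*2+12 = 0; b=11
item=13: not %3==0; b=24
item=13: not %3==0; b=37
acc+b = 0+37 = 37

37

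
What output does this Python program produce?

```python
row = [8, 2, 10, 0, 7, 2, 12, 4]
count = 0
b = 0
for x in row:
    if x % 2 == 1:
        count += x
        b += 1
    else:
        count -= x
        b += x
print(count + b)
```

x=8: not odd, count = 0-8 = -8; b=8
x=2: not odd, count = (-8)-2 = -10; b=10
x=10: not odd, count = (-10)-10 = -20; b=20
x=0: not odd, count = (-20)-0 = -20; b=20
x=7: odd, count = (-20)+7 = -13; b=21
x=2: not odd, count = (-13)-2 = -15; b=23
x=12: not odd, count = (-15)-12 = -27; b=35
x=4: not odd, count = (-27)-4 = -31; b=39
count+b = (-31)+39 = 8

8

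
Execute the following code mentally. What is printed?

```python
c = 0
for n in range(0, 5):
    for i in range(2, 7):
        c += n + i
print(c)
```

150

n=0,i=2: c = 0+2 = 2
n=0,i=3: c = 2+3 = 5
n=0,i=4: c = 5+4 = 9
n=0,i=5: c = 9+5 = 14
n=0,i=6: c = 14+6 = 20
n=1,i=2: c = 20+3 = 23
n=1,i=3: c = 23+4 = 27
n=1,i=4: c = 27+5 = 32
n=1,i=5: c = 32+6 = 38
n=1,i=6: c = 38+7 = 45
n=2,i=2: c = 45+4 = 49
n=2,i=3: c = 49+5 = 54
n=2,i=4: c = 54+6 = 60
n=2,i=5: c = 60+7 = 67
n=2,i=6: c = 67+8 = 75
n=3,i=2: c = 75+5 = 80
n=3,i=3: c = 80+6 = 86
n=3,i=4: c = 86+7 = 93
n=3,i=5: c = 93+8 = 101
n=3,i=6: c = 101+9 = 110
n=4,i=2: c = 110+6 = 116
n=4,i=3: c = 116+7 = 123
n=4,i=4: c = 123+8 = 131
n=4,i=5: c = 131+9 = 140
n=4,i=6: c = 140+10 = 150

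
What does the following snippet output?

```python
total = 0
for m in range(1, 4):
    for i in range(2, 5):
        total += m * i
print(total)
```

m=1,i=2: total = 0+2 = 2
m=1,i=3: total = 2+3 = 5
m=1,i=4: total = 5+4 = 9
m=2,i=2: total = 9+4 = 13
m=2,i=3: total = 13+6 = 19
m=2,i=4: total = 19+8 = 27
m=3,i=2: total = 27+6 = 33
m=3,i=3: total = 33+9 = 42
m=3,i=4: total = 42+12 = 54

54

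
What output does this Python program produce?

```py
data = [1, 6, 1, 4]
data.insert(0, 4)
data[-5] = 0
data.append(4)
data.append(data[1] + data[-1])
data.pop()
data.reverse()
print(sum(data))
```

insert 4 at 0 → [4, 1, 6, 1, 4]
data[-5] = 0 → [0, 1, 6, 1, 4]
append 4 → [0, 1, 6, 1, 4, 4]
append data[1]+data[-1] = 1+4 = 5 → [0, 1, 6, 1, 4, 4, 5]
pop() removes 5 → [0, 1, 6, 1, 4, 4]
reverse → [4, 4, 1, 6, 1, 0]
sum = 16

16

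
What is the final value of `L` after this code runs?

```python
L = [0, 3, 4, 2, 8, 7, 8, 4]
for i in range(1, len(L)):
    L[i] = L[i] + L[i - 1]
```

[0, 3, 7, 9, 17, 24, 32, 36]

i=1: L[1] = 3+0 = 3 → [0, 3, 4, 2, 8, 7, 8, 4]
i=2: L[2] = 4+3 = 7 → [0, 3, 7, 2, 8, 7, 8, 4]
i=3: L[3] = 2+7 = 9 → [0, 3, 7, 9, 8, 7, 8, 4]
i=4: L[4] = 8+9 = 17 → [0, 3, 7, 9, 17, 7, 8, 4]
i=5: L[5] = 7+17 = 24 → [0, 3, 7, 9, 17, 24, 8, 4]
i=6: L[6] = 8+24 = 32 → [0, 3, 7, 9, 17, 24, 32, 4]
i=7: L[7] = 4+32 = 36 → [0, 3, 7, 9, 17, 24, 32, 36]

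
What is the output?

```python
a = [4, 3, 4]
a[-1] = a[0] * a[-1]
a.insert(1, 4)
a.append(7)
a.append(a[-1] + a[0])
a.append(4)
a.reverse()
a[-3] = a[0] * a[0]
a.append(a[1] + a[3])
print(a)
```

a[-1] = a[0]*a[-1] = 4*4 = 16 → [4, 3, 16]
insert 4 at 1 → [4, 4, 3, 16]
append 7 → [4, 4, 3, 16, 7]
append a[-1]+a[0] = 7+4 = 11 → [4, 4, 3, 16, 7, 11]
append 4 → [4, 4, 3, 16, 7, 11, 4]
reverse → [4, 11, 7, 16, 3, 4, 4]
a[-3] = a[0]*a[0] = 4*4 = 16 → [4, 11, 7, 16, 16, 4, 4]
append a[1]+a[3] = 11+16 = 27 → [4, 11, 7, 16, 16, 4, 4, 27]

[4, 11, 7, 16, 16, 4, 4, 27]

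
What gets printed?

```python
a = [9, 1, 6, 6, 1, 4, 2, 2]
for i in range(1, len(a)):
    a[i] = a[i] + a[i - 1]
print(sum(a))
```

167

i=1: a[1] = 1+9 = 10 → [9, 10, 6, 6, 1, 4, 2, 2]
i=2: a[2] = 6+10 = 16 → [9, 10, 16, 6, 1, 4, 2, 2]
i=3: a[3] = 6+16 = 22 → [9, 10, 16, 22, 1, 4, 2, 2]
i=4: a[4] = 1+22 = 23 → [9, 10, 16, 22, 23, 4, 2, 2]
i=5: a[5] = 4+23 = 27 → [9, 10, 16, 22, 23, 27, 2, 2]
i=6: a[6] = 2+27 = 29 → [9, 10, 16, 22, 23, 27, 29, 2]
i=7: a[7] = 2+29 = 31 → [9, 10, 16, 22, 23, 27, 29, 31]
sum = 167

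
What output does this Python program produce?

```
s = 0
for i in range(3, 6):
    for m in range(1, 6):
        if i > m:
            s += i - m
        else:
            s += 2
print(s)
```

31

i=3,m=1: 3>1, s = 0+2 = 2
i=3,m=2: 3>2, s = 2+1 = 3
i=3,m=3: not 3>3, s = 3+2 = 5
i=3,m=4: not 3>4, s = 5+2 = 7
i=3,m=5: not 3>5, s = 7+2 = 9
i=4,m=1: 4>1, s = 9+3 = 12
i=4,m=2: 4>2, s = 12+2 = 14
i=4,m=3: 4>3, s = 14+1 = 15
i=4,m=4: not 4>4, s = 15+2 = 17
i=4,m=5: not 4>5, s = 17+2 = 19
i=5,m=1: 5>1, s = 19+4 = 23
i=5,m=2: 5>2, s = 23+3 = 26
i=5,m=3: 5>3, s = 26+2 = 28
i=5,m=4: 5>4, s = 28+1 = 29
i=5,m=5: not 5>5, s = 29+2 = 31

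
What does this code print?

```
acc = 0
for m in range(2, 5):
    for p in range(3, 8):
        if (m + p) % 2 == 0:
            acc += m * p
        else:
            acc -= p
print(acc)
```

m=2,p=3: odd sum, acc = 0-3 = -3
m=2,p=4: even sum, acc = (-3)+8 = 5
m=2,p=5: odd sum, acc = 5-5 = 0
m=2,p=6: even sum, acc = 0+12 = 12
m=2,p=7: odd sum, acc = 12-7 = 5
m=3,p=3: even sum, acc = 5+9 = 14
m=3,p=4: odd sum, acc = 14-4 = 10
m=3,p=5: even sum, acc = 10+15 = 25
m=3,p=6: odd sum, acc = 25-6 = 19
m=3,p=7: even sum, acc = 19+21 = 40
m=4,p=3: odd sum, acc = 40-3 = 37
m=4,p=4: even sum, acc = 37+16 = 53
m=4,p=5: odd sum, acc = 53-5 = 48
m=4,p=6: even sum, acc = 48+24 = 72
m=4,p=7: odd sum, acc = 72-7 = 65

65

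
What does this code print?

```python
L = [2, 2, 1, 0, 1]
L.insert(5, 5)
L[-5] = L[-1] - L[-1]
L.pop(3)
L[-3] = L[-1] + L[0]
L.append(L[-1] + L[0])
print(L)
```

insert 5 at 5 → [2, 2, 1, 0, 1, 5]
L[-5] = L[-1]-L[-1] = 5-5 = 0 → [2, 0, 1, 0, 1, 5]
pop(3) removes 0 → [2, 0, 1, 1, 5]
L[-3] = L[-1]+L[0] = 5+2 = 7 → [2, 0, 7, 1, 5]
append L[-1]+L[0] = 5+2 = 7 → [2, 0, 7, 1, 5, 7]

[2, 0, 7, 1, 5, 7]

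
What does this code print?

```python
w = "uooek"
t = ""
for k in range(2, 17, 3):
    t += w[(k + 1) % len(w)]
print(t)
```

k=2: add w[3]='e' → 'e'
k=5: add w[1]='o' → 'eo'
k=8: add w[4]='k' → 'eok'
k=11: add w[2]='o' → 'eoko'
k=14: add w[0]='u' → 'eokou'

eokou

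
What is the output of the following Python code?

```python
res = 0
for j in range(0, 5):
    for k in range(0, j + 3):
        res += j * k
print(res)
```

155

j=0,k=0: res = 0+0 = 0
j=0,k=1: res = 0+0 = 0
j=0,k=2: res = 0+0 = 0
j=1,k=0: res = 0+0 = 0
j=1,k=1: res = 0+1 = 1
j=1,k=2: res = 1+2 = 3
j=1,k=3: res = 3+3 = 6
j=2,k=0: res = 6+0 = 6
j=2,k=1: res = 6+2 = 8
j=2,k=2: res = 8+4 = 12
j=2,k=3: res = 12+6 = 18
j=2,k=4: res = 18+8 = 26
j=3,k=0: res = 26+0 = 26
j=3,k=1: res = 26+3 = 29
j=3,k=2: res = 29+6 = 35
j=3,k=3: res = 35+9 = 44
j=3,k=4: res = 44+12 = 56
j=3,k=5: res = 56+15 = 71
j=4,k=0: res = 71+0 = 71
j=4,k=1: res = 71+4 = 75
j=4,k=2: res = 75+8 = 83
j=4,k=3: res = 83+12 = 95
j=4,k=4: res = 95+16 = 111
j=4,k=5: res = 111+20 = 131
j=4,k=6: res = 131+24 = 155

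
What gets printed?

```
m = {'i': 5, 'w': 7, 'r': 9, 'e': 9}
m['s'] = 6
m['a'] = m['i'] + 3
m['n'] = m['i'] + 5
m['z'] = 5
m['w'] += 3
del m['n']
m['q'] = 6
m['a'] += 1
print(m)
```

m['s'] = 6 → {'i': 5, 'w': 7, 'r': 9, 'e': 9, 's': 6}
m['a'] = m['i']+3 = 8 → {'i': 5, 'w': 7, 'r': 9, 'e': 9, 's': 6, 'a': 8}
m['n'] = m['i']+5 = 10 → {'i': 5, 'w': 7, 'r': 9, 'e': 9, 's': 6, 'a': 8, 'n': 10}
m['z'] = 5 → {'i': 5, 'w': 7, 'r': 9, 'e': 9, 's': 6, 'a': 8, 'n': 10, 'z': 5}
m['w'] = 7+3 = 10 → {'i': 5, 'w': 10, 'r': 9, 'e': 9, 's': 6, 'a': 8, 'n': 10, 'z': 5}
del 'n' → {'i': 5, 'w': 10, 'r': 9, 'e': 9, 's': 6, 'a': 8, 'z': 5}
m['q'] = 6 → {'i': 5, 'w': 10, 'r': 9, 'e': 9, 's': 6, 'a': 8, 'z': 5, 'q': 6}
m['a'] = 8+1 = 9 → {'i': 5, 'w': 10, 'r': 9, 'e': 9, 's': 6, 'a': 9, 'z': 5, 'q': 6}

{'i': 5, 'w': 10, 'r': 9, 'e': 9, 's': 6, 'a': 9, 'z': 5, 'q': 6}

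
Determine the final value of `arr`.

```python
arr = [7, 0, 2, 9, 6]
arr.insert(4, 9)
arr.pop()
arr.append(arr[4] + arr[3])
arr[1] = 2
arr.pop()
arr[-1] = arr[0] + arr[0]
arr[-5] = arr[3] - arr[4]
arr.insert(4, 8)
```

[-5, 2, 2, 9, 8, 14]

insert 9 at 4 → [7, 0, 2, 9, 9, 6]
pop() removes 6 → [7, 0, 2, 9, 9]
append arr[4]+arr[3] = 9+9 = 18 → [7, 0, 2, 9, 9, 18]
arr[1] = 2 → [7, 2, 2, 9, 9, 18]
pop() removes 18 → [7, 2, 2, 9, 9]
arr[-1] = arr[0]+arr[0] = 7+7 = 14 → [7, 2, 2, 9, 14]
arr[-5] = arr[3]-arr[4] = 9-14 = -5 → [-5, 2, 2, 9, 14]
insert 8 at 4 → [-5, 2, 2, 9, 8, 14]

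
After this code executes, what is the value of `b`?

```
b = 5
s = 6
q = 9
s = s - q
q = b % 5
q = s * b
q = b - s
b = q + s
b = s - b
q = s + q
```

s = 6-9 = -3
q = 5%5 = 0
q = (-3)*5 = -15
q = 5-(-3) = 8
b = 8+(-3) = 5
b = (-3)-5 = -8
q = (-3)+8 = 5

-8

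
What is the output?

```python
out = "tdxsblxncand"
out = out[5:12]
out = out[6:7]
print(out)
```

d

slice [5:12] → 'lxncand'
slice [6:7] → 'd'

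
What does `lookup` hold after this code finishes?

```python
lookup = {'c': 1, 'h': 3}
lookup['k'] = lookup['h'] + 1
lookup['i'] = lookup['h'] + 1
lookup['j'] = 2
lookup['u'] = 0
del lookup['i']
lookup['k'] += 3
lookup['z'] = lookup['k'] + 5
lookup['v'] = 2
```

lookup['k'] = lookup['h']+1 = 4 → {'c': 1, 'h': 3, 'k': 4}
lookup['i'] = lookup['h']+1 = 4 → {'c': 1, 'h': 3, 'k': 4, 'i': 4}
lookup['j'] = 2 → {'c': 1, 'h': 3, 'k': 4, 'i': 4, 'j': 2}
lookup['u'] = 0 → {'c': 1, 'h': 3, 'k': 4, 'i': 4, 'j': 2, 'u': 0}
del 'i' → {'c': 1, 'h': 3, 'k': 4, 'j': 2, 'u': 0}
lookup['k'] = 4+3 = 7 → {'c': 1, 'h': 3, 'k': 7, 'j': 2, 'u': 0}
lookup['z'] = lookup['k']+5 = 12 → {'c': 1, 'h': 3, 'k': 7, 'j': 2, 'u': 0, 'z': 12}
lookup['v'] = 2 → {'c': 1, 'h': 3, 'k': 7, 'j': 2, 'u': 0, 'z': 12, 'v': 2}

{'c': 1, 'h': 3, 'k': 7, 'j': 2, 'u': 0, 'z': 12, 'v': 2}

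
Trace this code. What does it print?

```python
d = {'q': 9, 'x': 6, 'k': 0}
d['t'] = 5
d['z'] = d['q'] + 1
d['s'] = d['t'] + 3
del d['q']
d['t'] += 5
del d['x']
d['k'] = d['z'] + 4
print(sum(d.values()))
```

d['t'] = 5 → {'q': 9, 'x': 6, 'k': 0, 't': 5}
d['z'] = d['q']+1 = 10 → {'q': 9, 'x': 6, 'k': 0, 't': 5, 'z': 10}
d['s'] = d['t']+3 = 8 → {'q': 9, 'x': 6, 'k': 0, 't': 5, 'z': 10, 's': 8}
del 'q' → {'x': 6, 'k': 0, 't': 5, 'z': 10, 's': 8}
d['t'] = 5+5 = 10 → {'x': 6, 'k': 0, 't': 10, 'z': 10, 's': 8}
del 'x' → {'k': 0, 't': 10, 'z': 10, 's': 8}
d['k'] = d['z']+4 = 14 → {'k': 14, 't': 10, 'z': 10, 's': 8}
sum of values = 42

42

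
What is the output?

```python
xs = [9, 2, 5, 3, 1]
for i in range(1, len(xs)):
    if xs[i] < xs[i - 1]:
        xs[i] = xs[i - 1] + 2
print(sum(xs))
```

65

i=1: 2<9, xs[1] = 9+2 = 11 → [9, 11, 5, 3, 1]
i=2: 5<11, xs[2] = 11+2 = 13 → [9, 11, 13, 3, 1]
i=3: 3<13, xs[3] = 13+2 = 15 → [9, 11, 13, 15, 1]
i=4: 1<15, xs[4] = 15+2 = 17 → [9, 11, 13, 15, 17]
sum = 65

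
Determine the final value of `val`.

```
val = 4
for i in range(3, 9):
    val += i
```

37

i=3: val = 4+3 = 7
i=4: val = 7+4 = 11
i=5: val = 11+5 = 16
i=6: val = 16+6 = 22
i=7: val = 22+7 = 29
i=8: val = 29+8 = 37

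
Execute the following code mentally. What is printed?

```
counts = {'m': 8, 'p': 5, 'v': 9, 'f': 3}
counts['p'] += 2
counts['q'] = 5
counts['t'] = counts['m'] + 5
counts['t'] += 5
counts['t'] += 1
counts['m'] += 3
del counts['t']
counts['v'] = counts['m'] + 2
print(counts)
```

{'m': 11, 'p': 7, 'v': 13, 'f': 3, 'q': 5}

counts['p'] = 5+2 = 7 → {'m': 8, 'p': 7, 'v': 9, 'f': 3}
counts['q'] = 5 → {'m': 8, 'p': 7, 'v': 9, 'f': 3, 'q': 5}
counts['t'] = counts['m']+5 = 13 → {'m': 8, 'p': 7, 'v': 9, 'f': 3, 'q': 5, 't': 13}
counts['t'] = 13+5 = 18 → {'m': 8, 'p': 7, 'v': 9, 'f': 3, 'q': 5, 't': 18}
counts['t'] = 18+1 = 19 → {'m': 8, 'p': 7, 'v': 9, 'f': 3, 'q': 5, 't': 19}
counts['m'] = 8+3 = 11 → {'m': 11, 'p': 7, 'v': 9, 'f': 3, 'q': 5, 't': 19}
del 't' → {'m': 11, 'p': 7, 'v': 9, 'f': 3, 'q': 5}
counts['v'] = counts['m']+2 = 13 → {'m': 11, 'p': 7, 'v': 13, 'f': 3, 'q': 5}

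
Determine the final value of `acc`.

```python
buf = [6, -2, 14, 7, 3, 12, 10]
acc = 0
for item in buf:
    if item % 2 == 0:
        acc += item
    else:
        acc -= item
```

item=6: even, acc = 0+6 = 6
item=-2: even, acc = 6+(-2) = 4
item=14: even, acc = 4+14 = 18
item=7: not even, acc = 18-7 = 11
item=3: not even, acc = 11-3 = 8
item=12: even, acc = 8+12 = 20
item=10: even, acc = 20+10 = 30

30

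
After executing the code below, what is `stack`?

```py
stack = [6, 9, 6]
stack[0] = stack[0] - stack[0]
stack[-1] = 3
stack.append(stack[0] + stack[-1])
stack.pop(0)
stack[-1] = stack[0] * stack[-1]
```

[9, 3, 27]

stack[0] = stack[0]-stack[0] = 6-6 = 0 → [0, 9, 6]
stack[-1] = 3 → [0, 9, 3]
append stack[0]+stack[-1] = 0+3 = 3 → [0, 9, 3, 3]
pop(0) removes 0 → [9, 3, 3]
stack[-1] = stack[0]*stack[-1] = 9*3 = 27 → [9, 3, 27]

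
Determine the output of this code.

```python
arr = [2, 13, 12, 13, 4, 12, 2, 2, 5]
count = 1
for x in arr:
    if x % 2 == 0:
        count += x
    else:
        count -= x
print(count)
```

x=2: even, count = 1+2 = 3
x=13: not even, count = 3-13 = -10
x=12: even, count = (-10)+12 = 2
x=13: not even, count = 2-13 = -11
x=4: even, count = (-11)+4 = -7
x=12: even, count = (-7)+12 = 5
x=2: even, count = 5+2 = 7
x=2: even, count = 7+2 = 9
x=5: not even, count = 9-5 = 4

4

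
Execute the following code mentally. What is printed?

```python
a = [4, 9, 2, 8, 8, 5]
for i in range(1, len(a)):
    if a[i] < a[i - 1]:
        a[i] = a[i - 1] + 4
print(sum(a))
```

i=1: 9>=4, unchanged → [4, 9, 2, 8, 8, 5]
i=2: 2<9, a[2] = 9+4 = 13 → [4, 9, 13, 8, 8, 5]
i=3: 8<13, a[3] = 13+4 = 17 → [4, 9, 13, 17, 8, 5]
i=4: 8<17, a[4] = 17+4 = 21 → [4, 9, 13, 17, 21, 5]
i=5: 5<21, a[5] = 21+4 = 25 → [4, 9, 13, 17, 21, 25]
sum = 89

89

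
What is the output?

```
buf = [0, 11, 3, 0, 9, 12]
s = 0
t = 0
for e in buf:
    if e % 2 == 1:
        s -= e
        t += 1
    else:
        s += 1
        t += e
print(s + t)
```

-5

e=0: not odd, s = 0+1 = 1; t=0
e=11: odd, s = 1-11 = -10; t=1
e=3: odd, s = (-10)-3 = -13; t=2
e=0: not odd, s = (-13)+1 = -12; t=2
e=9: odd, s = (-12)-9 = -21; t=3
e=12: not odd, s = (-21)+1 = -20; t=15
s+t = (-20)+15 = -5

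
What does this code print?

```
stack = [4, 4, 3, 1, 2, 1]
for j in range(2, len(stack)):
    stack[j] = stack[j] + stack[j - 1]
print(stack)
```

[4, 4, 7, 8, 10, 11]

j=2: stack[2] = 3+4 = 7 → [4, 4, 7, 1, 2, 1]
j=3: stack[3] = 1+7 = 8 → [4, 4, 7, 8, 2, 1]
j=4: stack[4] = 2+8 = 10 → [4, 4, 7, 8, 10, 1]
j=5: stack[5] = 1+10 = 11 → [4, 4, 7, 8, 10, 11]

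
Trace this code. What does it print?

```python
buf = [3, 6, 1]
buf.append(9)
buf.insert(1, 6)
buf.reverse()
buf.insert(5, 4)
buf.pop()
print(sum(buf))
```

25

append 9 → [3, 6, 1, 9]
insert 6 at 1 → [3, 6, 6, 1, 9]
reverse → [9, 1, 6, 6, 3]
insert 4 at 5 → [9, 1, 6, 6, 3, 4]
pop() removes 4 → [9, 1, 6, 6, 3]
sum = 25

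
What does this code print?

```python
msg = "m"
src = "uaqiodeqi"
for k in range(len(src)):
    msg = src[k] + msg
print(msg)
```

k=0: prepend 'u' → 'um'
k=1: prepend 'a' → 'aum'
k=2: prepend 'q' → 'qaum'
k=3: prepend 'i' → 'iqaum'
k=4: prepend 'o' → 'oiqaum'
k=5: prepend 'd' → 'doiqaum'
k=6: prepend 'e' → 'edoiqaum'
k=7: prepend 'q' → 'qedoiqaum'
k=8: prepend 'i' → 'iqedoiqaum'

iqedoiqaum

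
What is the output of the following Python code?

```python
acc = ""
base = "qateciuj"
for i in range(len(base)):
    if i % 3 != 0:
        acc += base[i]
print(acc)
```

i=0: skip
i=1: add 'a' → 'a'
i=2: add 't' → 'at'
i=3: skip
i=4: add 'c' → 'atc'
i=5: add 'i' → 'atci'
i=6: skip
i=7: add 'j' → 'atcij'

atcij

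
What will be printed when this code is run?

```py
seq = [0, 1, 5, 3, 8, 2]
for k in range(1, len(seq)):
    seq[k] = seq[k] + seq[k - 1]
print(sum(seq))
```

k=1: seq[1] = 1+0 = 1 → [0, 1, 5, 3, 8, 2]
k=2: seq[2] = 5+1 = 6 → [0, 1, 6, 3, 8, 2]
k=3: seq[3] = 3+6 = 9 → [0, 1, 6, 9, 8, 2]
k=4: seq[4] = 8+9 = 17 → [0, 1, 6, 9, 17, 2]
k=5: seq[5] = 2+17 = 19 → [0, 1, 6, 9, 17, 19]
sum = 52

52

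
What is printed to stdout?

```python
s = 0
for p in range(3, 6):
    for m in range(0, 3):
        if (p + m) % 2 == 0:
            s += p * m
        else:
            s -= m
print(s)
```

11

p=3,m=0: odd sum, s = 0-0 = 0
p=3,m=1: even sum, s = 0+3 = 3
p=3,m=2: odd sum, s = 3-2 = 1
p=4,m=0: even sum, s = 1+0 = 1
p=4,m=1: odd sum, s = 1-1 = 0
p=4,m=2: even sum, s = 0+8 = 8
p=5,m=0: odd sum, s = 8-0 = 8
p=5,m=1: even sum, s = 8+5 = 13
p=5,m=2: odd sum, s = 13-2 = 11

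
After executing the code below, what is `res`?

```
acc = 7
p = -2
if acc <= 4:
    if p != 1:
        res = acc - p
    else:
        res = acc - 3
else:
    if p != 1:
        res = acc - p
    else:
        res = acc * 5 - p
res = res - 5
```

4

acc=7, p=-2
acc <= 4 is False; p != 1 is True
→ res = acc - p = 9
res = 9-5 = 4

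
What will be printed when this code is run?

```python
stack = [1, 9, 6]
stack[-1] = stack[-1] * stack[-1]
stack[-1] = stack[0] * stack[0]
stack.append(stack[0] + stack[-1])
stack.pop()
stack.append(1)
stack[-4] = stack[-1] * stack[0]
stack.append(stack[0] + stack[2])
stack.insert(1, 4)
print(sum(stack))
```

stack[-1] = stack[-1]*stack[-1] = 6*6 = 36 → [1, 9, 36]
stack[-1] = stack[0]*stack[0] = 1*1 = 1 → [1, 9, 1]
append stack[0]+stack[-1] = 1+1 = 2 → [1, 9, 1, 2]
pop() removes 2 → [1, 9, 1]
append 1 → [1, 9, 1, 1]
stack[-4] = stack[-1]*stack[0] = 1*1 = 1 → [1, 9, 1, 1]
append stack[0]+stack[2] = 1+1 = 2 → [1, 9, 1, 1, 2]
insert 4 at 1 → [1, 4, 9, 1, 1, 2]
sum = 18

18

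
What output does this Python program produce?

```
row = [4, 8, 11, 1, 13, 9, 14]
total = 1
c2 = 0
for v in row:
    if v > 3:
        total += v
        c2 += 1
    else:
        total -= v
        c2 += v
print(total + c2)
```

v=4: >3, total = 1+4 = 5; c2=1
v=8: >3, total = 5+8 = 13; c2=2
v=11: >3, total = 13+11 = 24; c2=3
v=1: not >3, total = 24-1 = 23; c2=4
v=13: >3, total = 23+13 = 36; c2=5
v=9: >3, total = 36+9 = 45; c2=6
v=14: >3, total = 45+14 = 59; c2=7
total+c2 = 59+7 = 66

66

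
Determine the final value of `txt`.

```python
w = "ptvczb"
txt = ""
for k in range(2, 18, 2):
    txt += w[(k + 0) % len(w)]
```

k=2: add w[2]='v' → 'v'
k=4: add w[4]='z' → 'vz'
k=6: add w[0]='p' → 'vzp'
k=8: add w[2]='v' → 'vzpv'
k=10: add w[4]='z' → 'vzpvz'
k=12: add w[0]='p' → 'vzpvzp'
k=14: add w[2]='v' → 'vzpvzpv'
k=16: add w[4]='z' → 'vzpvzpvz'

'vzpvzpvz'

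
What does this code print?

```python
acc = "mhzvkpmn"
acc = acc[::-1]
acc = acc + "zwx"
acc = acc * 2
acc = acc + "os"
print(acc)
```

reverse → 'nmpkvzhm'
+ 'zwx' → 'nmpkvzhmzwx'
repeat ×2 → 'nmpkvzhmzwxnmpkvzhmzwx'
+ 'os' → 'nmpkvzhmzwxnmpkvzhmzwxos'

nmpkvzhmzwxnmpkvzhmzwxos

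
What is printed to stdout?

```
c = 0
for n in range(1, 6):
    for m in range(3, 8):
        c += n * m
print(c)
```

n=1,m=3: c = 0+3 = 3
n=1,m=4: c = 3+4 = 7
n=1,m=5: c = 7+5 = 12
n=1,m=6: c = 12+6 = 18
n=1,m=7: c = 18+7 = 25
n=2,m=3: c = 25+6 = 31
n=2,m=4: c = 31+8 = 39
n=2,m=5: c = 39+10 = 49
n=2,m=6: c = 49+12 = 61
n=2,m=7: c = 61+14 = 75
n=3,m=3: c = 75+9 = 84
n=3,m=4: c = 84+12 = 96
n=3,m=5: c = 96+15 = 111
n=3,m=6: c = 111+18 = 129
n=3,m=7: c = 129+21 = 150
n=4,m=3: c = 150+12 = 162
n=4,m=4: c = 162+16 = 178
n=4,m=5: c = 178+20 = 198
n=4,m=6: c = 198+24 = 222
n=4,m=7: c = 222+28 = 250
n=5,m=3: c = 250+15 = 265
n=5,m=4: c = 265+20 = 285
n=5,m=5: c = 285+25 = 310
n=5,m=6: c = 310+30 = 340
n=5,m=7: c = 340+35 = 375

375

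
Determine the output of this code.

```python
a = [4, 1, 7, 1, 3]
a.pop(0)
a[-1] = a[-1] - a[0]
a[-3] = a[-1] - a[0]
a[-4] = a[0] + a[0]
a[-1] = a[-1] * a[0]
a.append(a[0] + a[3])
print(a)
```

pop(0) removes 4 → [1, 7, 1, 3]
a[-1] = a[-1]-a[0] = 3-1 = 2 → [1, 7, 1, 2]
a[-3] = a[-1]-a[0] = 2-1 = 1 → [1, 1, 1, 2]
a[-4] = a[0]+a[0] = 1+1 = 2 → [2, 1, 1, 2]
a[-1] = a[-1]*a[0] = 2*2 = 4 → [2, 1, 1, 4]
append a[0]+a[3] = 2+4 = 6 → [2, 1, 1, 4, 6]

[2, 1, 1, 4, 6]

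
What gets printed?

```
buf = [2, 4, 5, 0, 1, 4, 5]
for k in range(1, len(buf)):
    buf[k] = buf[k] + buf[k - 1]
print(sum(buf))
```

k=1: buf[1] = 4+2 = 6 → [2, 6, 5, 0, 1, 4, 5]
k=2: buf[2] = 5+6 = 11 → [2, 6, 11, 0, 1, 4, 5]
k=3: buf[3] = 0+11 = 11 → [2, 6, 11, 11, 1, 4, 5]
k=4: buf[4] = 1+11 = 12 → [2, 6, 11, 11, 12, 4, 5]
k=5: buf[5] = 4+12 = 16 → [2, 6, 11, 11, 12, 16, 5]
k=6: buf[6] = 5+16 = 21 → [2, 6, 11, 11, 12, 16, 21]
sum = 79

79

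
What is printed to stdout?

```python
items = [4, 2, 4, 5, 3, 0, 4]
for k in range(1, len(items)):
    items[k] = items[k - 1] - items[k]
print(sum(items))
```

k=1: items[1] = 4-2 = 2 → [4, 2, 4, 5, 3, 0, 4]
k=2: items[2] = 2-4 = -2 → [4, 2, -2, 5, 3, 0, 4]
k=3: items[3] = (-2)-5 = -7 → [4, 2, -2, -7, 3, 0, 4]
k=4: items[4] = (-7)-3 = -10 → [4, 2, -2, -7, -10, 0, 4]
k=5: items[5] = (-10)-0 = -10 → [4, 2, -2, -7, -10, -10, 4]
k=6: items[6] = (-10)-4 = -14 → [4, 2, -2, -7, -10, -10, -14]
sum = -37

-37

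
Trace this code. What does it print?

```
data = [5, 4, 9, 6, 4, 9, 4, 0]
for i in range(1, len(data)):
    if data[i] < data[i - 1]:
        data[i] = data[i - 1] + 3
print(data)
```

[5, 8, 9, 12, 15, 18, 21, 24]

i=1: 4<5, data[1] = 5+3 = 8 → [5, 8, 9, 6, 4, 9, 4, 0]
i=2: 9>=8, unchanged → [5, 8, 9, 6, 4, 9, 4, 0]
i=3: 6<9, data[3] = 9+3 = 12 → [5, 8, 9, 12, 4, 9, 4, 0]
i=4: 4<12, data[4] = 12+3 = 15 → [5, 8, 9, 12, 15, 9, 4, 0]
i=5: 9<15, data[5] = 15+3 = 18 → [5, 8, 9, 12, 15, 18, 4, 0]
i=6: 4<18, data[6] = 18+3 = 21 → [5, 8, 9, 12, 15, 18, 21, 0]
i=7: 0<21, data[7] = 21+3 = 24 → [5, 8, 9, 12, 15, 18, 21, 24]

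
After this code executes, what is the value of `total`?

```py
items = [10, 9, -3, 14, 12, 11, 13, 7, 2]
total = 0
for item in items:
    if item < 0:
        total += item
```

-3

item=10: not <0
item=9: not <0
item=-3: <0, total = 0+(-3) = -3
item=14: not <0
item=12: not <0
item=11: not <0
item=13: not <0
item=7: not <0
item=2: not <0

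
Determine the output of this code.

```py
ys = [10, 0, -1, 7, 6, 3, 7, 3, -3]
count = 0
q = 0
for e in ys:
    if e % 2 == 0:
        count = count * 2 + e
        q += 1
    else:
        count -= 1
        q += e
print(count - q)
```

19

e=10: even, count = 0*2+10 = 10; q=1
e=0: even, count = 10*2+0 = 20; q=2
e=-1: not even, count = 20-1 = 19; q=1
e=7: not even, count = 19-1 = 18; q=8
e=6: even, count = 18*2+6 = 42; q=9
e=3: not even, count = 42-1 = 41; q=12
e=7: not even, count = 41-1 = 40; q=19
e=3: not even, count = 40-1 = 39; q=22
e=-3: not even, count = 39-1 = 38; q=19
count-q = 38-19 = 19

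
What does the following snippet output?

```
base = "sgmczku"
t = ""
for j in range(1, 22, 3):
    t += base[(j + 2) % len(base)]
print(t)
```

cumkgzs

j=1: add base[3]='c' → 'c'
j=4: add base[6]='u' → 'cu'
j=7: add base[2]='m' → 'cum'
j=10: add base[5]='k' → 'cumk'
j=13: add base[1]='g' → 'cumkg'
j=16: add base[4]='z' → 'cumkgz'
j=19: add base[0]='s' → 'cumkgzs'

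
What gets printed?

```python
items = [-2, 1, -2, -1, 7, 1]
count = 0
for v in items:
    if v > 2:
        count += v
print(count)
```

7

v=-2: not >2
v=1: not >2
v=-2: not >2
v=-1: not >2
v=7: >2, count = 0+7 = 7
v=1: not >2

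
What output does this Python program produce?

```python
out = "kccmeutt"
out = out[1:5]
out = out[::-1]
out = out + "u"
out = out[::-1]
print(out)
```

slice [1:5] → 'ccme'
reverse → 'emcc'
+ 'u' → 'emccu'
reverse → 'uccme'

uccme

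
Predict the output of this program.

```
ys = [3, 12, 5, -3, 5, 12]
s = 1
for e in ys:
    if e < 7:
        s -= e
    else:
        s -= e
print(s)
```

e=3: <7, s = 1-3 = -2
e=12: not <7, s = (-2)-12 = -14
e=5: <7, s = (-14)-5 = -19
e=-3: <7, s = (-19)-(-3) = -16
e=5: <7, s = (-16)-5 = -21
e=12: not <7, s = (-21)-12 = -33

-33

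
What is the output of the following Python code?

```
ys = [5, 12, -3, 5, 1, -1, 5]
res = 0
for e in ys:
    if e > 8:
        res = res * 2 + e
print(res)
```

e=5: not >8
e=12: >8, res = 0*2+12 = 12
e=-3: not >8
e=5: not >8
e=1: not >8
e=-1: not >8
e=5: not >8

12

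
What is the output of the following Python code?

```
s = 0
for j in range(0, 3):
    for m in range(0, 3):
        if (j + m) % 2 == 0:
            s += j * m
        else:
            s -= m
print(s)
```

1

j=0,m=0: even sum, s = 0+0 = 0
j=0,m=1: odd sum, s = 0-1 = -1
j=0,m=2: even sum, s = (-1)+0 = -1
j=1,m=0: odd sum, s = (-1)-0 = -1
j=1,m=1: even sum, s = (-1)+1 = 0
j=1,m=2: odd sum, s = 0-2 = -2
j=2,m=0: even sum, s = (-2)+0 = -2
j=2,m=1: odd sum, s = (-2)-1 = -3
j=2,m=2: even sum, s = (-3)+4 = 1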